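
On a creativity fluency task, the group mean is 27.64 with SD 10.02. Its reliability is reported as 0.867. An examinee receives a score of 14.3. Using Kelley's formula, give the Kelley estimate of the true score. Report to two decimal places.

T̂ = ρX + (1 − ρ)μ
  = 0.867 × 14.3 + 0.133 × 27.64
  = 12.3981 + 3.67612
  = 16.074
  ≈ 16.07

16.07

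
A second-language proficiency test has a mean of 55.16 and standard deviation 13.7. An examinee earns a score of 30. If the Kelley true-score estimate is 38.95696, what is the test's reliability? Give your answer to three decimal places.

0.644

T̂ = ρX + (1 − ρ)μ  ⇒  T̂ − μ = ρ(X − μ)
ρ = (T̂ − μ)/(X − μ) = (38.95696 − 55.16) / (30 − 55.16) = -16.20304 / -25.16 = 0.64400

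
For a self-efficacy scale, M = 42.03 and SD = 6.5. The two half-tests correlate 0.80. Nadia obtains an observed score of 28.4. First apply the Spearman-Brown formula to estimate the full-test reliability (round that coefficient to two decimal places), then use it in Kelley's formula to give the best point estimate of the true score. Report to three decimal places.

29.899

Spearman-Brown: ρ = 2r/(1 + r) = 2(0.80)/(1 + 0.80) = 1.600/1.80 = 0.8889 → 0.89
Weight the observed score by reliability and the mean by (1 − reliability): T̂ = 0.89·28.4 + 0.11·42.03 = 25.276 + 4.6233 = 29.8993.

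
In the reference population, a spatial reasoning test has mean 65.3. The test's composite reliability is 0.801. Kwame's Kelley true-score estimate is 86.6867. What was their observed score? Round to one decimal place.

92.0

T̂ = ρX + (1 − ρ)μ  ⇒  X = (T̂ − (1 − ρ)μ) / ρ
X = (86.6867 − 0.199 × 65.3) / 0.801 = (86.6867 − 12.9947) / 0.801 = 73.6920 / 0.801 = 92.000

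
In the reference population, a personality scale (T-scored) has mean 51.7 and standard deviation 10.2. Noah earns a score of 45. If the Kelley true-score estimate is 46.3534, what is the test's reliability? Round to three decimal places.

T̂ = ρX + (1 − ρ)μ  ⇒  T̂ − μ = ρ(X − μ)
ρ = (T̂ − μ)/(X − μ) = (46.3534 − 51.7) / (45 − 51.7) = -5.3466 / -6.7 = 0.79800

0.798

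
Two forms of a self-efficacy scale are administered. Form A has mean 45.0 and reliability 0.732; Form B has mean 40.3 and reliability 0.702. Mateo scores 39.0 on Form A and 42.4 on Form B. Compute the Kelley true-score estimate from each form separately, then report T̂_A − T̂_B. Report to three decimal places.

-1.166

T̂_A = 0.732(39.0) + 0.268(45.0) = 40.60800
T̂_B = 0.702(42.4) + 0.298(40.3) = 41.77420
T̂_A − T̂_B = -1.16620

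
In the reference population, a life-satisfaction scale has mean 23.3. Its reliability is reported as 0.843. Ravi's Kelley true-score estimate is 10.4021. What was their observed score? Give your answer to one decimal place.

8.0

T̂ = ρX + (1 − ρ)μ  ⇒  X = (T̂ − (1 − ρ)μ) / ρ
X = (10.4021 − 0.157 × 23.3) / 0.843 = (10.4021 − 3.6581) / 0.843 = 6.7440 / 0.843 = 8.000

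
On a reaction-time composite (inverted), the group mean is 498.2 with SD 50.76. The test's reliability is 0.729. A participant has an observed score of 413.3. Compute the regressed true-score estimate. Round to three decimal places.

436.308

T̂ = ρX + (1 − ρ)μ
  = 0.729 × 413.3 + 0.271 × 498.2
  = 301.2957 + 135.0122
  = 436.3079
  ≈ 436.308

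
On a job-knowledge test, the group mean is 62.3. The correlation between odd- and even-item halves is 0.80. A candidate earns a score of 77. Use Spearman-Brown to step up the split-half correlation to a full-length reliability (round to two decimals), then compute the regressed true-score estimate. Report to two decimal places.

75.38

Spearman-Brown: ρ = 2r/(1 + r) = 2(0.80)/(1 + 0.80) = 1.600/1.80 = 0.8889 → 0.89
T̂ = ρX + (1 − ρ)μ
  = 0.89 × 77 + 0.11 × 62.3
  = 68.53 + 6.853
  = 75.383
  ≈ 75.38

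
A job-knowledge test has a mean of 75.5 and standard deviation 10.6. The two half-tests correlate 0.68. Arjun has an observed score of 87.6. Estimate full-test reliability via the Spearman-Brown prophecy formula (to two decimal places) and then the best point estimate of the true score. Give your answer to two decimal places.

85.30

Spearman-Brown: ρ = 2r/(1 + r) = 2(0.68)/(1 + 0.68) = 1.360/1.68 = 0.8095 → 0.81
Regress the observed score toward the mean by the unreliability: T̂ = 0.81·87.6 + 0.19·75.5 = 70.956 + 14.345 = 85.301.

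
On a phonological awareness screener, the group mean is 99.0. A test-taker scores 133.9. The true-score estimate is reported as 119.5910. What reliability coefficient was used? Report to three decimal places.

0.590

T̂ = ρX + (1 − ρ)μ  ⇒  T̂ − μ = ρ(X − μ)
ρ = (T̂ − μ)/(X − μ) = (119.5910 − 99.0) / (133.9 − 99.0) = 20.5910 / 34.9 = 0.59000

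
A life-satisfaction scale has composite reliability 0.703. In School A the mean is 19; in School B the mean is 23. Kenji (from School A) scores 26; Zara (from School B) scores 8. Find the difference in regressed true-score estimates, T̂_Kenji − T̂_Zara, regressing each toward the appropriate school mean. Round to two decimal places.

T̂_Kenji = 0.703(26) + 0.297(19) = 23.9210
T̂_Zara = 0.703(8) + 0.297(23) = 12.4550
Difference = 23.9210 − 12.4550 = 11.4660

11.47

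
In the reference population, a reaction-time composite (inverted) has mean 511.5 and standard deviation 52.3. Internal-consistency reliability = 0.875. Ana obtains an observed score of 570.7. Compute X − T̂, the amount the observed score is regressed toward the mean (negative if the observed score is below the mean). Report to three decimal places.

7.400

Weight the observed score by reliability and the mean by (1 − reliability): T̂ = 0.875·570.7 + 0.125·511.5 = 499.3625 + 63.9375 = 563.30000.
X − T̂ = 570.7 − 563.3000 = 7.4000 → 7.400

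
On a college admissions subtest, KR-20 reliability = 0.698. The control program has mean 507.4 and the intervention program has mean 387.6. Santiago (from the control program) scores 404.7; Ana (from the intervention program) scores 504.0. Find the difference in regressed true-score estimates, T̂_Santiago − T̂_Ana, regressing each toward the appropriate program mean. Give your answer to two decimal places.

T̂_Santiago = 0.698(404.7) + 0.302(507.4) = 435.7154
T̂_Ana = 0.698(504.0) + 0.302(387.6) = 468.8472
Difference = 435.7154 − 468.8472 = -33.1318

-33.13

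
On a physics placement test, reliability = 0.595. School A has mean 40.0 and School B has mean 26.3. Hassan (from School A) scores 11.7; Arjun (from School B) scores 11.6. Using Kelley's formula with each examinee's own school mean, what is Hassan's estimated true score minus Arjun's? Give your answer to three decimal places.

T̂_Hassan = 0.595(11.7) + 0.405(40.0) = 23.16150
T̂_Arjun = 0.595(11.6) + 0.405(26.3) = 17.55350
Difference = 23.16150 − 17.55350 = 5.60800

5.608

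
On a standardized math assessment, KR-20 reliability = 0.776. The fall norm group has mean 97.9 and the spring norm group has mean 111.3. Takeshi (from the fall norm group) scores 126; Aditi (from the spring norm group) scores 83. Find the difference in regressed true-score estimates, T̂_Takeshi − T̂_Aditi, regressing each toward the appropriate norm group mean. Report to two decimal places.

30.37

T̂_Takeshi = 0.776(126) + 0.224(97.9) = 119.7056
T̂_Aditi = 0.776(83) + 0.224(111.3) = 89.3392
Difference = 119.7056 − 89.3392 = 30.3664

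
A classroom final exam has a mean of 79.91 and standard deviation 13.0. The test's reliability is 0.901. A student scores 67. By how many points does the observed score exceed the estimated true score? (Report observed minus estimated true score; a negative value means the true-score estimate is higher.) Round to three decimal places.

-1.278

T̂ = 0.901(67) + 0.099(79.91) = 60.367 + 7.91109 = 68.27809 → 68.2781
X − T̂ = 67 − 68.2781 = -1.2781 → -1.278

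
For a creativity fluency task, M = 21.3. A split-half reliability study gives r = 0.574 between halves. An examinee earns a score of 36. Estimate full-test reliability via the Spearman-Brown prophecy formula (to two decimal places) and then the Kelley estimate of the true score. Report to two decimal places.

32.03

Spearman-Brown: ρ = 2r/(1 + r) = 2(0.574)/(1 + 0.574) = 1.1480/1.574 = 0.7294 → 0.73
Weight the observed score by reliability and the mean by (1 − reliability): T̂ = 0.73·36 + 0.27·21.3 = 26.28 + 5.751 = 32.031.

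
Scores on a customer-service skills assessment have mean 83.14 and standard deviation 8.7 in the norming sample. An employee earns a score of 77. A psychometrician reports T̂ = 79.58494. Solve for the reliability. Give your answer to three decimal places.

T̂ = ρX + (1 − ρ)μ  ⇒  T̂ − μ = ρ(X − μ)
ρ = (T̂ − μ)/(X − μ) = (79.58494 − 83.14) / (77 − 83.14) = -3.55506 / -6.14 = 0.57900

0.579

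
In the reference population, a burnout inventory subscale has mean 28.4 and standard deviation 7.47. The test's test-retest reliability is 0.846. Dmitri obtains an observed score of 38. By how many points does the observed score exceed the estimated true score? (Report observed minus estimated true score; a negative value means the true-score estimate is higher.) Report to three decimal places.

1.478

T̂ = ρX + (1 − ρ)μ
  = 0.846 × 38 + 0.154 × 28.4
  = 32.148 + 4.3736
  = 36.52160
  ≈ 36.5216
X − T̂ = 38 − 36.5216 = 1.4784 → 1.478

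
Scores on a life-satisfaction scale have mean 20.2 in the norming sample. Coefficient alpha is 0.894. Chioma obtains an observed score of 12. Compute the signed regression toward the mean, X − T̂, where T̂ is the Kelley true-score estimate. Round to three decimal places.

-0.869

T̂ = 0.894(12) + 0.106(20.2) = 10.728 + 2.1412 = 12.86920 → 12.8692
X − T̂ = 12 − 12.8692 = -0.8692 → -0.869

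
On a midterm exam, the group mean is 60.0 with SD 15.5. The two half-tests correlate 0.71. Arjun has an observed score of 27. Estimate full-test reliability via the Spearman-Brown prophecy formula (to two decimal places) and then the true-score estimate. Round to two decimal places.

32.61

Spearman-Brown: ρ = 2r/(1 + r) = 2(0.71)/(1 + 0.71) = 1.420/1.71 = 0.8304 → 0.83
Weight the observed score by reliability and the mean by (1 − reliability): T̂ = 0.83·27 + 0.17·60.0 = 22.41 + 10.200 = 32.610.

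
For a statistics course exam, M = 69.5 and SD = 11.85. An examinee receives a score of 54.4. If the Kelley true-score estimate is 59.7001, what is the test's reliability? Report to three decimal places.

T̂ = ρX + (1 − ρ)μ  ⇒  T̂ − μ = ρ(X − μ)
ρ = (T̂ − μ)/(X − μ) = (59.7001 − 69.5) / (54.4 − 69.5) = -9.7999 / -15.1 = 0.64900

0.649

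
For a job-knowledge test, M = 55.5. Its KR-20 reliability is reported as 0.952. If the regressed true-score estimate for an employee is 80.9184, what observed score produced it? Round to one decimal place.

82.2

T̂ = ρX + (1 − ρ)μ  ⇒  X = (T̂ − (1 − ρ)μ) / ρ
X = (80.9184 − 0.048 × 55.5) / 0.952 = (80.9184 − 2.6640) / 0.952 = 78.2544 / 0.952 = 82.200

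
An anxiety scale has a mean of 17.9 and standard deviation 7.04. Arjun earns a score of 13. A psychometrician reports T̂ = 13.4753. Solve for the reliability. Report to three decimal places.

0.903

T̂ = ρX + (1 − ρ)μ  ⇒  T̂ − μ = ρ(X − μ)
ρ = (T̂ − μ)/(X − μ) = (13.4753 − 17.9) / (13 − 17.9) = -4.4247 / -4.9 = 0.90300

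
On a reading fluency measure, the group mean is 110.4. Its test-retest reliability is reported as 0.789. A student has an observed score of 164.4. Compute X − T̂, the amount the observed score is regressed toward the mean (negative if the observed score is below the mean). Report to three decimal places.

T̂ = ρX + (1 − ρ)μ
  = 0.789 × 164.4 + 0.211 × 110.4
  = 129.7116 + 23.2944
  = 153.00600
  ≈ 153.0060
X − T̂ = 164.4 − 153.0060 = 11.3940 → 11.394

11.394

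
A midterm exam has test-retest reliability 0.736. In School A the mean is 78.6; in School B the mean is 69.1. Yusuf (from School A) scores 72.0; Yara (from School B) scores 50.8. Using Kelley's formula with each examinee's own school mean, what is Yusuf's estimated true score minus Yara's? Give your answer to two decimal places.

T̂_Yusuf = 0.736(72.0) + 0.264(78.6) = 73.7424
T̂_Yara = 0.736(50.8) + 0.264(69.1) = 55.6312
Difference = 73.7424 − 55.6312 = 18.1112

18.11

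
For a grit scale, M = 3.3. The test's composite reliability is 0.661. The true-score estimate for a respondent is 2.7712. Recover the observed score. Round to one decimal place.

T̂ = ρX + (1 − ρ)μ  ⇒  X = (T̂ − (1 − ρ)μ) / ρ
X = (2.7712 − 0.339 × 3.3) / 0.661 = (2.7712 − 1.1187) / 0.661 = 1.6525 / 0.661 = 2.500

2.5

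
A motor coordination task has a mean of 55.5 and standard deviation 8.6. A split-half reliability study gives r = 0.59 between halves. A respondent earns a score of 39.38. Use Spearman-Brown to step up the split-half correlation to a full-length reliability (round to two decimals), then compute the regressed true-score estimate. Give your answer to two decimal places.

43.57

Spearman-Brown: ρ = 2r/(1 + r) = 2(0.59)/(1 + 0.59) = 1.180/1.59 = 0.7421 → 0.74
T̂ = ρX + (1 − ρ)μ
  = 0.74 × 39.38 + 0.26 × 55.5
  = 29.1412 + 14.430
  = 43.571
  ≈ 43.57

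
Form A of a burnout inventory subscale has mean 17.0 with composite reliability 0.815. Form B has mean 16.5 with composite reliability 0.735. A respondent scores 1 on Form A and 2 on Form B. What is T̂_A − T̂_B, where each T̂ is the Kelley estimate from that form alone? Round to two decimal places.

-1.88

T̂_A = 0.815(1) + 0.185(17.0) = 3.9600
T̂_B = 0.735(2) + 0.265(16.5) = 5.8425
T̂_A − T̂_B = -1.8825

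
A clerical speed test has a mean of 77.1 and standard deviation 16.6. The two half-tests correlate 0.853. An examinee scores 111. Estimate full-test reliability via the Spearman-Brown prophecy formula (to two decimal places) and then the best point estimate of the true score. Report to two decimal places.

108.29

Spearman-Brown: ρ = 2r/(1 + r) = 2(0.853)/(1 + 0.853) = 1.7060/1.853 = 0.9207 → 0.92
Regress the observed score toward the mean by the unreliability: T̂ = 0.92·111 + 0.08·77.1 = 102.12 + 6.168 = 108.288.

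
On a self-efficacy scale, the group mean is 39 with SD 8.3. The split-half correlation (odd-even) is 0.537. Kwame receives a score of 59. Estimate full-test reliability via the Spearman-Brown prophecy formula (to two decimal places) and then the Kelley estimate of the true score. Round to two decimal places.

Spearman-Brown: ρ = 2r/(1 + r) = 2(0.537)/(1 + 0.537) = 1.0740/1.537 = 0.6988 → 0.70
Regress the observed score toward the mean by the unreliability: T̂ = 0.70·59 + 0.30·39 = 41.30 + 11.70 = 53.000.

53.00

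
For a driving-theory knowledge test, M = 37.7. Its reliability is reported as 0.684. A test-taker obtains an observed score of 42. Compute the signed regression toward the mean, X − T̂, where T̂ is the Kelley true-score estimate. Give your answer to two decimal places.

T̂ = 0.684(42) + 0.316(37.7) = 28.728 + 11.9132 = 40.6412 → 40.641
X − T̂ = 42 − 40.641 = 1.359 → 1.36

1.36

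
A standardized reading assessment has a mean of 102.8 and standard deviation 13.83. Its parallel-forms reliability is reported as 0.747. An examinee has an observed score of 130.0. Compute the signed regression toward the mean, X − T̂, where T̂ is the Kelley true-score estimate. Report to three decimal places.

T̂ = ρX + (1 − ρ)μ
  = 0.747 × 130.0 + 0.253 × 102.8
  = 97.1100 + 26.0084
  = 123.11840
  ≈ 123.1184
X − T̂ = 130.0 − 123.1184 = 6.8816 → 6.882

6.882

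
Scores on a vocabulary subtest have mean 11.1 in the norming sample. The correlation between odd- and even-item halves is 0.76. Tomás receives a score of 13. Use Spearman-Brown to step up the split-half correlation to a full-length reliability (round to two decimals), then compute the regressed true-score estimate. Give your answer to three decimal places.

Spearman-Brown: ρ = 2r/(1 + r) = 2(0.76)/(1 + 0.76) = 1.520/1.76 = 0.8636 → 0.86
T̂ = 0.86(13) + 0.14(11.1) = 11.18 + 1.554 = 12.7340 → 12.734

12.734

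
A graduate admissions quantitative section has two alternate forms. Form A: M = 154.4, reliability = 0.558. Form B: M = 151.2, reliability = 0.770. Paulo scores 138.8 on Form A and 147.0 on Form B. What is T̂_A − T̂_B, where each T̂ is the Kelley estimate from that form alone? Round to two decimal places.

-2.27

T̂_A = 0.558(138.8) + 0.442(154.4) = 145.6952
T̂_B = 0.770(147.0) + 0.230(151.2) = 147.9660
T̂_A − T̂_B = -2.2708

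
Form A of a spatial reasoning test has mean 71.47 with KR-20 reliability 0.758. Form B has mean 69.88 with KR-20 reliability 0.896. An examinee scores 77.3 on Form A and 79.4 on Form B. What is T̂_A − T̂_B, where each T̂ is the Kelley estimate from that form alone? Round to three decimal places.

-2.521

T̂_A = 0.758(77.3) + 0.242(71.47) = 75.88914
T̂_B = 0.896(79.4) + 0.104(69.88) = 78.40992
T̂_A − T̂_B = -2.52078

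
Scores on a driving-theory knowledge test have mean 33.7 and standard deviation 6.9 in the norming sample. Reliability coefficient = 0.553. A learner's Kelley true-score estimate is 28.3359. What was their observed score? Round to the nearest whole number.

T̂ = ρX + (1 − ρ)μ  ⇒  X = (T̂ − (1 − ρ)μ) / ρ
X = (28.3359 − 0.447 × 33.7) / 0.553 = (28.3359 − 15.0639) / 0.553 = 13.2720 / 0.553 = 24.00

24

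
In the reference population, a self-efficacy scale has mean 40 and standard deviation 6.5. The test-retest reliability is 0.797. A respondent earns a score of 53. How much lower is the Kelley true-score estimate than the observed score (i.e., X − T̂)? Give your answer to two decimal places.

Kelley's formula gives T̂ = 0.797·53 + 0.203·40 = 42.241 + 8.120 = 50.3610.
X − T̂ = 53 − 50.361 = 2.639 → 2.64

2.64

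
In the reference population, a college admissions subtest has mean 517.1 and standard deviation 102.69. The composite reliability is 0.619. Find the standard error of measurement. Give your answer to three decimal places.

63.386

SEM = SD · √(1 − ρ) = 102.69 × √0.381 = 102.69 × 0.6173 = 63.3856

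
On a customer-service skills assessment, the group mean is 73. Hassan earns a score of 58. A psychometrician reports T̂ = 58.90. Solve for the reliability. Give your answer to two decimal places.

T̂ = ρX + (1 − ρ)μ  ⇒  T̂ − μ = ρ(X − μ)
ρ = (T̂ − μ)/(X − μ) = (58.90 − 73) / (58 − 73) = -14.10 / -15.0 = 0.9400

0.94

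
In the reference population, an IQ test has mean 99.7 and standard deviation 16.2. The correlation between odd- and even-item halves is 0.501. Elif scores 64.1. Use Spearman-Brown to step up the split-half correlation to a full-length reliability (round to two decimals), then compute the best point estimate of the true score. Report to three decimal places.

75.848

Spearman-Brown: ρ = 2r/(1 + r) = 2(0.501)/(1 + 0.501) = 1.0020/1.501 = 0.6676 → 0.67
T̂ = ρX + (1 − ρ)μ
  = 0.67 × 64.1 + 0.33 × 99.7
  = 42.947 + 32.901
  = 75.8480
  ≈ 75.848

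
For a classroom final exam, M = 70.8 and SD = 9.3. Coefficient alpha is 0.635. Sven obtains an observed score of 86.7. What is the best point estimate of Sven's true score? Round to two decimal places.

80.90

T̂ = ρX + (1 − ρ)μ
  = 0.635 × 86.7 + 0.365 × 70.8
  = 55.0545 + 25.8420
  = 80.897
  ≈ 80.90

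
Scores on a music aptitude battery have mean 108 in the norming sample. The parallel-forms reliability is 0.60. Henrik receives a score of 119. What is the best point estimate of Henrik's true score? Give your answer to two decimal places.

T̂ = 0.60(119) + 0.40(108) = 71.40 + 43.20 = 114.600 → 114.60

114.60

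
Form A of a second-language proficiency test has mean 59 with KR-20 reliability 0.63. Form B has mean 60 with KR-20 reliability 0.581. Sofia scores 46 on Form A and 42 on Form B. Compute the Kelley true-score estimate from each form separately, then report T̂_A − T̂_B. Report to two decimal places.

T̂_A = 0.63(46) + 0.37(59) = 50.8100
T̂_B = 0.581(42) + 0.419(60) = 49.5420
T̂_A − T̂_B = 1.2680

1.27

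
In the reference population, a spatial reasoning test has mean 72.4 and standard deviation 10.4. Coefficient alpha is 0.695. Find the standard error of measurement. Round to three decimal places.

SEM = SD · √(1 − ρ) = 10.4 × √0.305 = 10.4 × 0.5523 = 5.7436

5.744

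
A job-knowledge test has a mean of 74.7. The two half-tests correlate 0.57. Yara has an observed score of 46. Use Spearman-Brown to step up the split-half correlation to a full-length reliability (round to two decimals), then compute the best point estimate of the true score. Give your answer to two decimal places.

Spearman-Brown: ρ = 2r/(1 + r) = 2(0.57)/(1 + 0.57) = 1.140/1.57 = 0.7261 → 0.73
Kelley's formula gives T̂ = 0.73·46 + 0.27·74.7 = 33.58 + 20.169 = 53.749.

53.75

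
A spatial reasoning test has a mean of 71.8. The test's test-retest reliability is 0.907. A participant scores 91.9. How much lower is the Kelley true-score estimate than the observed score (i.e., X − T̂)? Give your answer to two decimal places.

T̂ = ρX + (1 − ρ)μ
  = 0.907 × 91.9 + 0.093 × 71.8
  = 83.3533 + 6.6774
  = 90.0307
  ≈ 90.031
X − T̂ = 91.9 − 90.031 = 1.869 → 1.87

1.87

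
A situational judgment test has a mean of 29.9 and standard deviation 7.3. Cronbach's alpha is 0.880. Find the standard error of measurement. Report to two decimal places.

2.53

SEM = SD · √(1 − ρ) = 7.3 × √0.120 = 7.3 × 0.3464 = 2.529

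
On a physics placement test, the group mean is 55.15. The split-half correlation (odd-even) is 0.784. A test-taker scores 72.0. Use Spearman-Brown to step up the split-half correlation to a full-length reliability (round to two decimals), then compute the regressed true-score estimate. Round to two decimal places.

Spearman-Brown: ρ = 2r/(1 + r) = 2(0.784)/(1 + 0.784) = 1.5680/1.784 = 0.8789 → 0.88
Kelley's formula gives T̂ = 0.88·72.0 + 0.12·55.15 = 63.360 + 6.6180 = 69.978.

69.98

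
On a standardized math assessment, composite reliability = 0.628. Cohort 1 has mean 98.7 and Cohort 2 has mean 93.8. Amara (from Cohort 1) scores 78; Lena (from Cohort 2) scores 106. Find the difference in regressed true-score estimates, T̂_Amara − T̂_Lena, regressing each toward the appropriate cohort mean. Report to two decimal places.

T̂_Amara = 0.628(78) + 0.372(98.7) = 85.7004
T̂_Lena = 0.628(106) + 0.372(93.8) = 101.4616
Difference = 85.7004 − 101.4616 = -15.7612

-15.76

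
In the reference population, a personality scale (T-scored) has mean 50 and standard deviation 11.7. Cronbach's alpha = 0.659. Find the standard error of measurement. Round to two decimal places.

SEM = SD · √(1 − ρ) = 11.7 × √0.341 = 11.7 × 0.5840 = 6.832

6.83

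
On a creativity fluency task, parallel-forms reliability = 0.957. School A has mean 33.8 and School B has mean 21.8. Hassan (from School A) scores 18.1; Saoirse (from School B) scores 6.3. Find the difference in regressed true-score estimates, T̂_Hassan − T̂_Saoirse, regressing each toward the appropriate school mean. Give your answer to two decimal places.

11.81

T̂_Hassan = 0.957(18.1) + 0.043(33.8) = 18.7751
T̂_Saoirse = 0.957(6.3) + 0.043(21.8) = 6.9665
Difference = 18.7751 − 6.9665 = 11.8086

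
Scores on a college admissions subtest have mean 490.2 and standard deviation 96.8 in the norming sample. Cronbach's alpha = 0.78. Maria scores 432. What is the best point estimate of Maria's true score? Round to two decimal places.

T̂ = 0.78(432) + 0.22(490.2) = 336.96 + 107.844 = 444.804 → 444.80

444.80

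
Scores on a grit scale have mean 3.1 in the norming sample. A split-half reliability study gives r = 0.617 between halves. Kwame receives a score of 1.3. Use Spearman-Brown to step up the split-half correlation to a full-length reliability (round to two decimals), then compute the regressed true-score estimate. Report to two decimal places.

Spearman-Brown: ρ = 2r/(1 + r) = 2(0.617)/(1 + 0.617) = 1.2340/1.617 = 0.7631 → 0.76
Kelley's formula gives T̂ = 0.76·1.3 + 0.24·3.1 = 0.988 + 0.744 = 1.732.

1.73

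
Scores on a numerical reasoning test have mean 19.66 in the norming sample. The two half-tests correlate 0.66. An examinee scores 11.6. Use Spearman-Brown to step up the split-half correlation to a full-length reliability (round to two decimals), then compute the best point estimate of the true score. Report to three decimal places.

13.212

Spearman-Brown: ρ = 2r/(1 + r) = 2(0.66)/(1 + 0.66) = 1.320/1.66 = 0.7952 → 0.80
T̂ = 0.80(11.6) + 0.20(19.66) = 9.280 + 3.9320 = 13.2120 → 13.212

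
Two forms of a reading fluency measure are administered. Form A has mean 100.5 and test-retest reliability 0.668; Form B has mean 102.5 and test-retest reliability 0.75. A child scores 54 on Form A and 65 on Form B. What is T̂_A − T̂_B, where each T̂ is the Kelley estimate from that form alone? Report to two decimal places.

T̂_A = 0.668(54) + 0.332(100.5) = 69.4380
T̂_B = 0.75(65) + 0.25(102.5) = 74.3750
T̂_A − T̂_B = -4.9370

-4.94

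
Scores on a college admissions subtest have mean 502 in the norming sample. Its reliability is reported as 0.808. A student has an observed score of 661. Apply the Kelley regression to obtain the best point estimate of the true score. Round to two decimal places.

T̂ = 0.808(661) + 0.192(502) = 534.088 + 96.384 = 630.472 → 630.47

630.47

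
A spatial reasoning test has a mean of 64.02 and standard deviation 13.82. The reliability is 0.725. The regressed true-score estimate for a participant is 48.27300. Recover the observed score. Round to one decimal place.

42.3

T̂ = ρX + (1 − ρ)μ  ⇒  X = (T̂ − (1 − ρ)μ) / ρ
X = (48.27300 − 0.275 × 64.02) / 0.725 = (48.27300 − 17.60550) / 0.725 = 30.66750 / 0.725 = 42.300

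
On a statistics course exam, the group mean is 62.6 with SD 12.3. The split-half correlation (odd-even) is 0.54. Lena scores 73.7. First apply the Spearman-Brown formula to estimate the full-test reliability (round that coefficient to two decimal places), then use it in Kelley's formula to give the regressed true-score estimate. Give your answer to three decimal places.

70.370

Spearman-Brown: ρ = 2r/(1 + r) = 2(0.54)/(1 + 0.54) = 1.080/1.54 = 0.7013 → 0.70
Regress the observed score toward the mean by the unreliability: T̂ = 0.70·73.7 + 0.30·62.6 = 51.590 + 18.780 = 70.3700.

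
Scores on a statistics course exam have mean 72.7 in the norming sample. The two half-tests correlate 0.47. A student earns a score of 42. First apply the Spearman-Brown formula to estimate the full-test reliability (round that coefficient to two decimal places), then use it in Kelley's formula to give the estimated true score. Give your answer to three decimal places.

53.052

Spearman-Brown: ρ = 2r/(1 + r) = 2(0.47)/(1 + 0.47) = 0.940/1.47 = 0.6395 → 0.64
Kelley's formula gives T̂ = 0.64·42 + 0.36·72.7 = 26.88 + 26.172 = 53.0520.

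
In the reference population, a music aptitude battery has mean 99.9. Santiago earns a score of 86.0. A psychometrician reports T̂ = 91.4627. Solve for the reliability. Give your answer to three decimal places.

T̂ = ρX + (1 − ρ)μ  ⇒  T̂ − μ = ρ(X − μ)
ρ = (T̂ − μ)/(X − μ) = (91.4627 − 99.9) / (86.0 − 99.9) = -8.4373 / -13.9 = 0.60700

0.607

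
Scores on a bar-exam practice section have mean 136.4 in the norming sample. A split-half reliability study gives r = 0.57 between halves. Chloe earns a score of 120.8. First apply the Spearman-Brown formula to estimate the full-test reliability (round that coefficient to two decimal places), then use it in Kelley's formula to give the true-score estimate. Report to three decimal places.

125.012

Spearman-Brown: ρ = 2r/(1 + r) = 2(0.57)/(1 + 0.57) = 1.140/1.57 = 0.7261 → 0.73
T̂ = 0.73(120.8) + 0.27(136.4) = 88.184 + 36.828 = 125.0120 → 125.012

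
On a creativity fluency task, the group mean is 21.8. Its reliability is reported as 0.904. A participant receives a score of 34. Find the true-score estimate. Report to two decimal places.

T̂ = 0.904(34) + 0.096(21.8) = 30.736 + 2.0928 = 32.829 → 32.83

32.83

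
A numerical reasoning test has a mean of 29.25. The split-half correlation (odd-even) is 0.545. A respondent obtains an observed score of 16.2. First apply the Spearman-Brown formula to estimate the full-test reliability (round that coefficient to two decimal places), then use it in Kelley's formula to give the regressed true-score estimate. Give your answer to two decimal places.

Spearman-Brown: ρ = 2r/(1 + r) = 2(0.545)/(1 + 0.545) = 1.0900/1.545 = 0.7055 → 0.71
Regress the observed score toward the mean by the unreliability: T̂ = 0.71·16.2 + 0.29·29.25 = 11.502 + 8.4825 = 19.984.

19.98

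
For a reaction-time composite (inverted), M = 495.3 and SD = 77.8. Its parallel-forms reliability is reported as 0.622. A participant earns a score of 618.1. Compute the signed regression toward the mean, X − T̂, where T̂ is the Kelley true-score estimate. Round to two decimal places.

46.42

T̂ = ρX + (1 − ρ)μ
  = 0.622 × 618.1 + 0.378 × 495.3
  = 384.4582 + 187.2234
  = 571.6816
  ≈ 571.682
X − T̂ = 618.1 − 571.682 = 46.418 → 46.42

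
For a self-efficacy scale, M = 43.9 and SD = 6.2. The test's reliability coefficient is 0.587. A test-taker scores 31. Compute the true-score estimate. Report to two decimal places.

36.33

T̂ = ρX + (1 − ρ)μ
  = 0.587 × 31 + 0.413 × 43.9
  = 18.197 + 18.1307
  = 36.328
  ≈ 36.33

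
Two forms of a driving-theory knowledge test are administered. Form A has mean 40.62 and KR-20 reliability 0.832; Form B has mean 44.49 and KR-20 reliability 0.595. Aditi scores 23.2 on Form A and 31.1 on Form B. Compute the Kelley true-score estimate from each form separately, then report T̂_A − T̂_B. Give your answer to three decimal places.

-10.396

T̂_A = 0.832(23.2) + 0.168(40.62) = 26.12656
T̂_B = 0.595(31.1) + 0.405(44.49) = 36.52295
T̂_A − T̂_B = -10.39639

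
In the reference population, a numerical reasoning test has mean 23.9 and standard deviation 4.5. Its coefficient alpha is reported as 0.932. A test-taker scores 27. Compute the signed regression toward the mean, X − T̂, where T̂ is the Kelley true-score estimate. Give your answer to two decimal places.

0.21

T̂ = 0.932(27) + 0.068(23.9) = 25.164 + 1.6252 = 26.7892 → 26.789
X − T̂ = 27 − 26.789 = 0.211 → 0.21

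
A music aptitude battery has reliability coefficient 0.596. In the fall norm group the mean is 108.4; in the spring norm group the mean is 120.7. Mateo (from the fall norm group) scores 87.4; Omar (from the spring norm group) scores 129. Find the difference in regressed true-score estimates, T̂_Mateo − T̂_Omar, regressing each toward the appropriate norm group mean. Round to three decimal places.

-29.763

T̂_Mateo = 0.596(87.4) + 0.404(108.4) = 95.88400
T̂_Omar = 0.596(129) + 0.404(120.7) = 125.64680
Difference = 95.88400 − 125.64680 = -29.76280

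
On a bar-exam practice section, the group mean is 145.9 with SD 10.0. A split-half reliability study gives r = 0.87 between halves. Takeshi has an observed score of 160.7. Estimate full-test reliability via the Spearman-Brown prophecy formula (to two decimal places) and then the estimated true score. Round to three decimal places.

Spearman-Brown: ρ = 2r/(1 + r) = 2(0.87)/(1 + 0.87) = 1.740/1.87 = 0.9305 → 0.93
T̂ = 0.93(160.7) + 0.07(145.9) = 149.451 + 10.213 = 159.6640 → 159.664

159.664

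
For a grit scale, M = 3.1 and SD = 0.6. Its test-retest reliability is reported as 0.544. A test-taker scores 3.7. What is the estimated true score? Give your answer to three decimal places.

T̂ = ρX + (1 − ρ)μ
  = 0.544 × 3.7 + 0.456 × 3.1
  = 2.0128 + 1.4136
  = 3.4264
  ≈ 3.426

3.426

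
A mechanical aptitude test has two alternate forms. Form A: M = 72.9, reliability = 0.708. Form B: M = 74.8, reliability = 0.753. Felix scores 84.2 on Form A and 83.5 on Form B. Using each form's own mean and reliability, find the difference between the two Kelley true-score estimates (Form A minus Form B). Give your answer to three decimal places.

T̂_A = 0.708(84.2) + 0.292(72.9) = 80.90040
T̂_B = 0.753(83.5) + 0.247(74.8) = 81.35110
T̂_A − T̂_B = -0.45070

-0.451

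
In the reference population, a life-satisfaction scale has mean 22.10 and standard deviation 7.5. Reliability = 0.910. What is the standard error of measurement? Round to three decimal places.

SEM = SD · √(1 − ρ) = 7.5 × √0.090 = 7.5 × 0.3000 = 2.2500

2.250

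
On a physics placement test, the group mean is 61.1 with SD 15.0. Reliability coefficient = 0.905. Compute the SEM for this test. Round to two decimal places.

4.62

SEM = SD · √(1 − ρ) = 15.0 × √0.095 = 15.0 × 0.3082 = 4.623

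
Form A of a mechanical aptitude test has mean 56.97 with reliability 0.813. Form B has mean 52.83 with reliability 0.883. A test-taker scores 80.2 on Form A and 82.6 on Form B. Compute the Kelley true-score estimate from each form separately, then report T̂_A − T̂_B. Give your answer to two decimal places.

-3.26

T̂_A = 0.813(80.2) + 0.187(56.97) = 75.8560
T̂_B = 0.883(82.6) + 0.117(52.83) = 79.1169
T̂_A − T̂_B = -3.2609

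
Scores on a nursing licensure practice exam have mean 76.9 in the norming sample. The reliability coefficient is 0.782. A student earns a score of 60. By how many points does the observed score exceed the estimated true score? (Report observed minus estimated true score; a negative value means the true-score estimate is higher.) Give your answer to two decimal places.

T̂ = ρX + (1 − ρ)μ
  = 0.782 × 60 + 0.218 × 76.9
  = 46.920 + 16.7642
  = 63.6842
  ≈ 63.684
X − T̂ = 60 − 63.684 = -3.684 → -3.68

-3.68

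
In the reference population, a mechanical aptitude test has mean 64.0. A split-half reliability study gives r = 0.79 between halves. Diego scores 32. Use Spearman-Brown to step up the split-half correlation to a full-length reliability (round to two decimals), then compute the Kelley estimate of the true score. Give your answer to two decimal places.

Spearman-Brown: ρ = 2r/(1 + r) = 2(0.79)/(1 + 0.79) = 1.580/1.79 = 0.8827 → 0.88
T̂ = ρX + (1 − ρ)μ
  = 0.88 × 32 + 0.12 × 64.0
  = 28.16 + 7.680
  = 35.840
  ≈ 35.84

35.84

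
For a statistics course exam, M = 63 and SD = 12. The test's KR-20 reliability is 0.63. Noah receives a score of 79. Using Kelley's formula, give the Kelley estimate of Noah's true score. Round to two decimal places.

T̂ = ρX + (1 − ρ)μ
  = 0.63 × 79 + 0.37 × 63
  = 49.77 + 23.31
  = 73.080
  ≈ 73.08

73.08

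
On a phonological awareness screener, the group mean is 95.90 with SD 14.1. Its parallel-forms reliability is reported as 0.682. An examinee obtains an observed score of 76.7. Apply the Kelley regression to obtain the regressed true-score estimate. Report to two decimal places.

T̂ = ρX + (1 − ρ)μ
  = 0.682 × 76.7 + 0.318 × 95.90
  = 52.3094 + 30.49620
  = 82.806
  ≈ 82.81

82.81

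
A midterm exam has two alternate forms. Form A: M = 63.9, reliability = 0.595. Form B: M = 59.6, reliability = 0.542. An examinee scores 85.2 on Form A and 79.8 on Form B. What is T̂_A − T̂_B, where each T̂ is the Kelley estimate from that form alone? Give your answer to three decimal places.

T̂_A = 0.595(85.2) + 0.405(63.9) = 76.57350
T̂_B = 0.542(79.8) + 0.458(59.6) = 70.54840
T̂_A − T̂_B = 6.02510

6.025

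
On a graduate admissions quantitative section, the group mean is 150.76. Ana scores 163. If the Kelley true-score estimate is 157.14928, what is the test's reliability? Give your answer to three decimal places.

0.522

T̂ = ρX + (1 − ρ)μ  ⇒  T̂ − μ = ρ(X − μ)
ρ = (T̂ − μ)/(X − μ) = (157.14928 − 150.76) / (163 − 150.76) = 6.38928 / 12.24 = 0.52200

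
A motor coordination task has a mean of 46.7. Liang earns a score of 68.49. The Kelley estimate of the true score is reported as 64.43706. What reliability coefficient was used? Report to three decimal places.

0.814

T̂ = ρX + (1 − ρ)μ  ⇒  T̂ − μ = ρ(X − μ)
ρ = (T̂ − μ)/(X − μ) = (64.43706 − 46.7) / (68.49 − 46.7) = 17.73706 / 21.79 = 0.81400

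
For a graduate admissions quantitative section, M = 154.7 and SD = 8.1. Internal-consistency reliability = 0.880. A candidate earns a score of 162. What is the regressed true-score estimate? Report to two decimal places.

161.12

T̂ = ρX + (1 − ρ)μ
  = 0.880 × 162 + 0.120 × 154.7
  = 142.560 + 18.5640
  = 161.124
  ≈ 161.12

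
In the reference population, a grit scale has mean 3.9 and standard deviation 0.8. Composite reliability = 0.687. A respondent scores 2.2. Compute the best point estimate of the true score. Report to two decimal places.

T̂ = 0.687(2.2) + 0.313(3.9) = 1.5114 + 1.2207 = 2.732 → 2.73

2.73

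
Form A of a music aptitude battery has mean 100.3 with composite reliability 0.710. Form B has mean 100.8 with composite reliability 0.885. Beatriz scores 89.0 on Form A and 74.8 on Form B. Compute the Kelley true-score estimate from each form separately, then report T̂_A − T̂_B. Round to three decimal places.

T̂_A = 0.710(89.0) + 0.290(100.3) = 92.27700
T̂_B = 0.885(74.8) + 0.115(100.8) = 77.79000
T̂_A − T̂_B = 14.48700

14.487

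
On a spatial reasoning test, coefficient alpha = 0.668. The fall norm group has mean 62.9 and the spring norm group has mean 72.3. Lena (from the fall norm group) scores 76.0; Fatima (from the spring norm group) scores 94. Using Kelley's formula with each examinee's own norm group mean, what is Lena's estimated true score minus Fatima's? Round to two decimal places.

-15.14

T̂_Lena = 0.668(76.0) + 0.332(62.9) = 71.6508
T̂_Fatima = 0.668(94) + 0.332(72.3) = 86.7956
Difference = 71.6508 − 86.7956 = -15.1448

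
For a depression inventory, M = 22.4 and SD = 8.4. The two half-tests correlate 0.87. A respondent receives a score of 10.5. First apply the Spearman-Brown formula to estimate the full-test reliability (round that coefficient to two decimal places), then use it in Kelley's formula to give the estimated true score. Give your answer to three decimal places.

11.333

Spearman-Brown: ρ = 2r/(1 + r) = 2(0.87)/(1 + 0.87) = 1.740/1.87 = 0.9305 → 0.93
Weight the observed score by reliability and the mean by (1 − reliability): T̂ = 0.93·10.5 + 0.07·22.4 = 9.765 + 1.568 = 11.3330.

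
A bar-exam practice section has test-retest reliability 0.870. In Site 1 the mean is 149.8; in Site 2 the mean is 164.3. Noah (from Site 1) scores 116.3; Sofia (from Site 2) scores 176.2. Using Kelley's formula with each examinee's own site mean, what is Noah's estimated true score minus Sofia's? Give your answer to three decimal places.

-53.998

T̂_Noah = 0.870(116.3) + 0.130(149.8) = 120.65500
T̂_Sofia = 0.870(176.2) + 0.130(164.3) = 174.65300
Difference = 120.65500 − 174.65300 = -53.99800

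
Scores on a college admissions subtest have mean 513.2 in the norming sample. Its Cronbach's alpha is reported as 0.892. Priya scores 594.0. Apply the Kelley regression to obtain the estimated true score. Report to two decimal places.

Regress the observed score toward the mean by the unreliability: T̂ = 0.892·594.0 + 0.108·513.2 = 529.8480 + 55.4256 = 585.274.

585.27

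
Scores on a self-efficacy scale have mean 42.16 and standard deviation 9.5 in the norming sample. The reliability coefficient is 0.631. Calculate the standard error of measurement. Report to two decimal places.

5.77

SEM = SD · √(1 − ρ) = 9.5 × √0.369 = 9.5 × 0.6075 = 5.771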